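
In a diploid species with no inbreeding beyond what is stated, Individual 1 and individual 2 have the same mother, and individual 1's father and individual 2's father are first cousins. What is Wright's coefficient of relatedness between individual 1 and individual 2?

0.28125

Independent pedigree routes through distinct common ancestors add.
Individual 1 and individual 2 are related in two ways: half-sibs through their shared mother (r = 1/4) and second cousins through their fathers (r = 1/32).
r = 1/4 + 1/32 = 9/32 = 0.28125.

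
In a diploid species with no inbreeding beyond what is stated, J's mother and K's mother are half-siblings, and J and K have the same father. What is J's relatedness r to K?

Wright's path rule: contributions from independent ancestry routes add.
J and K are related in two ways: half first cousins through their mothers (r = 1/16) and half-sibs through their shared father (r = 1/4).
r = 1/16 + 1/4 = 5/16 = 0.3125.

0.3125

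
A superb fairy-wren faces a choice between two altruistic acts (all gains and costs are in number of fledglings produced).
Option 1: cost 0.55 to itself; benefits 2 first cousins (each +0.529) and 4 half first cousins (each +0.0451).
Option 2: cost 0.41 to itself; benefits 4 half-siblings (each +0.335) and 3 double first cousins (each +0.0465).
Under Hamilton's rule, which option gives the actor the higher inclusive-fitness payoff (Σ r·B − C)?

Option 2

Option 1: r to a first cousin = 0.125.
Option 1: r to a half first cousin = 0.0625.
Option 1: Σ r·B − C = (2·0.125·0.529 + 4·0.0625·0.0451) − 0.55 = -0.406475.
Option 2: r to a half-sibling = 0.25.
Option 2: r to a double first cousin = 0.25.
Option 2: Σ r·B − C = (4·0.25·0.335 + 3·0.25·0.0465) − 0.41 = -0.040125.
Option 2 has the higher net inclusive-fitness payoff.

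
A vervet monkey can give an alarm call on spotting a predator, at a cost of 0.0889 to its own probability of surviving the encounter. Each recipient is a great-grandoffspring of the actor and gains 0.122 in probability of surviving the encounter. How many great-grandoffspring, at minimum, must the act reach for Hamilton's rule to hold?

6

r to a great-grandoffspring = 1/8 (three parent–offspring links: r = (1/2)^3 = 1/8).
Hamilton's rule: n·r·B > C  ⇒  n > C/(r·B) = 0.0889/(0.125·0.122) = 5.83.
The smallest integer exceeding 5.83 is 6.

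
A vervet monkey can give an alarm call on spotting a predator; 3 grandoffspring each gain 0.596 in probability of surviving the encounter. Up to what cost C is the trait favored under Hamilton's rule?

0.447

r to a grandoffspring = 0.25 (two parent–offspring links: r = (1/2)^2 = 1/4).
Hamilton's rule: n·r·B > C, so the trait is favored while C < n·r·B = 3·0.25·0.596 = 0.447.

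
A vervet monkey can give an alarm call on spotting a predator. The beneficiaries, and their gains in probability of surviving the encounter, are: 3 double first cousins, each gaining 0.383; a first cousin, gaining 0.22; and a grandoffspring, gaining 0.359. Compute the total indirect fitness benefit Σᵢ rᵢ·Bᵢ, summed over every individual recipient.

r to a double first cousin = 0.25 (double first cousins share both grandparent pairs — four paths of length 4: r = 4·(1/2)^4 = 1/4).
r to a first cousin = 0.125 (first cousins share one grandparent pair — two paths of length 4: r = 2·(1/2)^4 = 1/8).
r to a grandoffspring = 1/4 (two parent–offspring links: r = (1/2)^2 = 1/4).
Summing one r·B term per recipient: 3·0.25·0.383 + 1·0.125·0.22 + 1·0.25·0.359 = 0.4045.

0.4045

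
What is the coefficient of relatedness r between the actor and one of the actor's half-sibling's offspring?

Each parent–offspring link contributes a factor of 1/2, and independent paths through distinct common ancestors add.
Half-aunt/uncle↔niece/nephew: one path of length 3: r = (1/2)^3 = 1/8.

0.125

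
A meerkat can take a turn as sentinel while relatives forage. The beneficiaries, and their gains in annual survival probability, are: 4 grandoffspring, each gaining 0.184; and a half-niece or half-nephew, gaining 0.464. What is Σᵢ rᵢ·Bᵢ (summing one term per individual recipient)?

0.242

r to a grandoffspring = 1/4 (two parent–offspring links: r = (1/2)^2 = 1/4).
r to a half-niece or half-nephew = 0.125 (half-aunt/uncle↔niece/nephew: one path of length 3: r = (1/2)^3 = 1/8).
Summing one r·B term per recipient: 4·0.25·0.184 + 1·0.125·0.464 = 0.242.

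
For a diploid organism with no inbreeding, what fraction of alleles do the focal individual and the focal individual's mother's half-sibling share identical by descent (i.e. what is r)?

0.125

Each parent–offspring link contributes a factor of 1/2, and independent paths through distinct common ancestors add.
Half-aunt/uncle↔niece/nephew: one path of length 3: r = (1/2)^3 = 1/8.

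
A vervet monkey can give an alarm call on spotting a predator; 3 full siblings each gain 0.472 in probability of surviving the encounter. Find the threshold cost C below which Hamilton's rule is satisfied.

r to a full sibling = 1/2 (full sibs share both parents — two paths of length 2: r = 2·(1/2)^2 = 1/2).
Hamilton's rule: n·r·B > C, so the trait is favored while C < n·r·B = 3·0.5·0.472 = 0.708.

0.708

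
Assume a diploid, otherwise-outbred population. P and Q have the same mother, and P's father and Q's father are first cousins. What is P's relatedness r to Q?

With two independent routes of shared ancestry, r is the sum of the two contributions.
P and Q are related in two ways: half-sibs through their shared mother (r = 1/4) and second cousins through their fathers (r = 1/32).
r = 1/4 + 1/32 = 9/32 = 0.28125.

0.28125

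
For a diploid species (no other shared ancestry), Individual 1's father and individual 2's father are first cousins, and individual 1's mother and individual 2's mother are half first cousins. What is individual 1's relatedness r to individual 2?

0.046875

Wright's path rule: contributions from independent ancestry routes add.
Individual 1 and individual 2 are related in two ways: second cousins through their fathers (r = 1/32) and half second cousins through their mothers (r = 1/64).
r = 1/32 + 1/64 = 3/64 = 0.046875.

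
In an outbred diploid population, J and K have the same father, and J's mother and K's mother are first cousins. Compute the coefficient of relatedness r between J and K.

0.28125

Independent pedigree routes through distinct common ancestors add.
J and K are related in two ways: half-sibs through their shared father (r = 1/4) and second cousins through their mothers (r = 1/32).
r = 1/4 + 1/32 = 9/32 = 0.28125.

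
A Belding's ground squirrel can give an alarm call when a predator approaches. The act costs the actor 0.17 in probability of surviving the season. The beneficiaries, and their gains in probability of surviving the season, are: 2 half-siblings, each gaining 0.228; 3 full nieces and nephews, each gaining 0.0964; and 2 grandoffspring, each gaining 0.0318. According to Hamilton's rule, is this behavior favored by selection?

Hamilton's rule: the trait is favored when the sum of r·B over every recipient exceeds the actor's cost C.
r to a half-sibling = 1/4 (half-sibs share one parent — one path of length 2: r = (1/2)^2 = 1/4).
r to a full niece or nephew = 1/4 (full aunt/uncle↔niece/nephew: two paths of length 3 through the shared grandparent pair: r = 2·(1/2)^3 = 1/4).
r to a grandoffspring = 0.25 (two parent–offspring links: r = (1/2)^2 = 1/4).
Summing one r·B term per recipient: 2·0.25·0.228 + 3·0.25·0.0964 + 2·0.25·0.0318 = 0.2022.
0.2022 > 0.17: the indirect benefit exceeds the cost.

Yes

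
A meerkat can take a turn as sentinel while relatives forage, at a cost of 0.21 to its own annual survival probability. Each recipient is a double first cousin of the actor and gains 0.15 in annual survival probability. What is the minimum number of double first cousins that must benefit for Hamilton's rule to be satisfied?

r to a double first cousin = 1/4 (double first cousins share both grandparent pairs — four paths of length 4: r = 4·(1/2)^4 = 1/4).
Hamilton's rule: n·r·B > C  ⇒  n > C/(r·B) = 0.21/(0.25·0.15) = 5.6.
The smallest integer exceeding 5.6 is 6.

6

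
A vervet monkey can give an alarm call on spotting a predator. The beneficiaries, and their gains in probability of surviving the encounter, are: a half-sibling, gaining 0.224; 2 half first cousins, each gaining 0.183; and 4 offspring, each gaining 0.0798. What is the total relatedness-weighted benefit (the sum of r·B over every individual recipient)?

r to a half-sibling = 0.25 (half-sibs share one parent — one path of length 2: r = (1/2)^2 = 1/4).
r to a half first cousin = 0.0625 (half first cousins share one grandparent — one path of length 4: r = (1/2)^4 = 1/16).
r to an offspring = 0.5 (one parent–offspring link: r = (1/2)^1 = 1/2).
Summing one r·B term per recipient: 1·0.25·0.224 + 2·0.0625·0.183 + 4·0.5·0.0798 = 0.238475.

0.238475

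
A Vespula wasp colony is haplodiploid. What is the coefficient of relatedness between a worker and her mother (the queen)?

One meiotic link between diploid queen and diploid daughter: r = 1/2.

0.5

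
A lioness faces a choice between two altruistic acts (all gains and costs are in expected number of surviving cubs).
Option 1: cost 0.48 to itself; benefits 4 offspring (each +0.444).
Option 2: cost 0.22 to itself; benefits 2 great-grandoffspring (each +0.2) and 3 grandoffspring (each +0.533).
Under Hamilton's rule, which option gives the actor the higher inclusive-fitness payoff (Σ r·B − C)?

Option 1: r to an offspring = 0.5.
Option 1: Σ r·B − C = (4·0.5·0.444) − 0.48 = 0.408.
Option 2: r to a great-grandoffspring = 0.125.
Option 2: r to a grandoffspring = 0.25.
Option 2: Σ r·B − C = (2·0.125·0.2 + 3·0.25·0.533) − 0.22 = 0.22975.
Option 1 has the higher net inclusive-fitness payoff.

Option 1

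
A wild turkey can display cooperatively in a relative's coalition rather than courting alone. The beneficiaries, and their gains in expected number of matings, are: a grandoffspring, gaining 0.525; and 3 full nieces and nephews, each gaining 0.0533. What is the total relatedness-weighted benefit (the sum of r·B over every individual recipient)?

0.171225

r to a grandoffspring = 1/4 (two parent–offspring links: r = (1/2)^2 = 1/4).
r to a full niece or nephew = 1/4 (full aunt/uncle↔niece/nephew: two paths of length 3 through the shared grandparent pair: r = 2·(1/2)^3 = 1/4).
Summing one r·B term per recipient: 1·0.25·0.525 + 3·0.25·0.0533 = 0.171225.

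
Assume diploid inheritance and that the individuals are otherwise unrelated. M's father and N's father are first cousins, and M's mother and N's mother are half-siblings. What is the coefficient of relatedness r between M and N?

Wright's path rule: contributions from independent ancestry routes add.
M and N are related in two ways: second cousins through their fathers (r = 1/32) and half first cousins through their mothers (r = 1/16).
r = 1/32 + 1/16 = 3/32 = 0.09375.

0.09375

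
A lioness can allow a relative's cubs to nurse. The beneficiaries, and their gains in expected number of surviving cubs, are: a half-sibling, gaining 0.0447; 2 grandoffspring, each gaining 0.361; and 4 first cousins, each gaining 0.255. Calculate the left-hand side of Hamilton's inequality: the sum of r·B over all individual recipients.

r to a half-sibling = 1/4 (half-sibs share one parent — one path of length 2: r = (1/2)^2 = 1/4).
r to a grandoffspring = 1/4 (two parent–offspring links: r = (1/2)^2 = 1/4).
r to a first cousin = 1/8 (first cousins share one grandparent pair — two paths of length 4: r = 2·(1/2)^4 = 1/8).
Summing one r·B term per recipient: 1·0.25·0.0447 + 2·0.25·0.361 + 4·0.125·0.255 = 0.319175.

0.319175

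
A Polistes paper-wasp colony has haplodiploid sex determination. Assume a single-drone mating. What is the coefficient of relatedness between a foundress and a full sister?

0.75

Haplodiploid full sisters inherit their father's entire haploid genome identically (contributing 1/2) and on average half of their mother's contribution (1/2 · 1/2 = 1/4); r = 1/2 + 1/4 = 3/4.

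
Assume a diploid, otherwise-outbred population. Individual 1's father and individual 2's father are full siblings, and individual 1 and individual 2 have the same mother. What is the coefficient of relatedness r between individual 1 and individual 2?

Independent pedigree routes through distinct common ancestors add.
Individual 1 and individual 2 are related in two ways: first cousins through their fathers (r = 1/8) and half-sibs through their shared mother (r = 1/4).
r = 1/8 + 1/4 = 3/8 = 0.375.

0.375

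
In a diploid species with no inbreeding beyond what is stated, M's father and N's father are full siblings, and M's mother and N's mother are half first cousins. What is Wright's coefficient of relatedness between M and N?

Wright's path rule: contributions from independent ancestry routes add.
M and N are related in two ways: first cousins through their fathers (r = 1/8) and half second cousins through their mothers (r = 1/64).
r = 1/8 + 1/64 = 0.140625.

0.140625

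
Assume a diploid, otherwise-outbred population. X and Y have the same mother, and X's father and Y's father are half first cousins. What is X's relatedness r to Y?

Relatedness sums over independent paths through distinct common ancestors.
X and Y are related in two ways: half-sibs through their shared mother (r = 1/4) and half second cousins through their fathers (r = 1/64).
r = 1/4 + 1/64 = 0.265625.

0.265625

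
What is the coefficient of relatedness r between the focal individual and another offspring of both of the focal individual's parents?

0.5

Each parent–offspring link contributes a factor of 1/2, and independent paths through distinct common ancestors add.
Full sibs share both parents — two paths of length 2: r = 2·(1/2)^2 = 1/2.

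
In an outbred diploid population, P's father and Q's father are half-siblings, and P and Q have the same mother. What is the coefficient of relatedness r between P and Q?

0.3125

With two independent routes of shared ancestry, r is the sum of the two contributions.
P and Q are related in two ways: half first cousins through their fathers (r = 1/16) and half-sibs through their shared mother (r = 1/4).
r = 1/16 + 1/4 = 0.3125.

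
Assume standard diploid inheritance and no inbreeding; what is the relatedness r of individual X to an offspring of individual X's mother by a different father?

Each parent–offspring link contributes a factor of 1/2, and independent paths through distinct common ancestors add.
Half-sibs share one parent — one path of length 2: r = (1/2)^2 = 1/4.

0.25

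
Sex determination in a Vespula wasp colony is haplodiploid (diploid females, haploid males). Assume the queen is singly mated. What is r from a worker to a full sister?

Haplodiploid full sisters inherit their father's entire haploid genome identically (contributing 1/2) and on average half of their mother's contribution (1/2 · 1/2 = 1/4); r = 1/2 + 1/4 = 3/4.

0.75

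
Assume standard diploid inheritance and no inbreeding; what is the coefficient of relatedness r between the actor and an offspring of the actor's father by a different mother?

0.25

Each parent–offspring link contributes a factor of 1/2, and independent paths through distinct common ancestors add.
Half-sibs share one parent — one path of length 2: r = (1/2)^2 = 1/4.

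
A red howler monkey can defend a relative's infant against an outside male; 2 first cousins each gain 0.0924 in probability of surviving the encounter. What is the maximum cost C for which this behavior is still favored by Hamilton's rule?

r to a first cousin = 0.125 (first cousins share one grandparent pair — two paths of length 4: r = 2·(1/2)^4 = 1/8).
Hamilton's rule: n·r·B > C, so the trait is favored while C < n·r·B = 2·0.125·0.0924 = 0.0231.

0.0231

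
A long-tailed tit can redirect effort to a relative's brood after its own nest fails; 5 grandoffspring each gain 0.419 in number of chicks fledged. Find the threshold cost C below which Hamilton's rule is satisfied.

0.52375

r to a grandoffspring = 0.25 (two parent–offspring links: r = (1/2)^2 = 1/4).
Hamilton's rule: n·r·B > C, so the trait is favored while C < n·r·B = 5·0.25·0.419 = 0.52375.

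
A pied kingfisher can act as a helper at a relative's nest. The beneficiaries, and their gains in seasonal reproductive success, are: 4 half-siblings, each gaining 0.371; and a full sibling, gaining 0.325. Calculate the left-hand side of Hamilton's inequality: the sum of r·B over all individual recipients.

r to a half-sibling = 1/4 (half-sibs share one parent — one path of length 2: r = (1/2)^2 = 1/4).
r to a full sibling = 0.5 (full sibs share both parents — two paths of length 2: r = 2·(1/2)^2 = 1/2).
Summing one r·B term per recipient: 4·0.25·0.371 + 1·0.5·0.325 = 0.5335.

0.5335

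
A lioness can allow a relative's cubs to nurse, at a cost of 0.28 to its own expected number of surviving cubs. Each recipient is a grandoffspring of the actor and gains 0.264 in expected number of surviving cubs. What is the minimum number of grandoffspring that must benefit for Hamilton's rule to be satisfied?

5

r to a grandoffspring = 0.25 (two parent–offspring links: r = (1/2)^2 = 1/4).
Hamilton's rule: n·r·B > C  ⇒  n > C/(r·B) = 0.28/(0.25·0.264) = 4.242.
The smallest integer exceeding 4.242 is 5.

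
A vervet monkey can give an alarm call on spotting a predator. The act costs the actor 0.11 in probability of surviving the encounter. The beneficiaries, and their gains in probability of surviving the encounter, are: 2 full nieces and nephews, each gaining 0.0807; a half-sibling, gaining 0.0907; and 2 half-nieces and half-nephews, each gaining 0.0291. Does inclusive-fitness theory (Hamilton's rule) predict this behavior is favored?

Hamilton's rule: the trait is favored when the sum of r·B over every recipient exceeds the actor's cost C.
r to a full niece or nephew = 1/4 (full aunt/uncle↔niece/nephew: two paths of length 3 through the shared grandparent pair: r = 2·(1/2)^3 = 1/4).
r to a half-sibling = 0.25 (half-sibs share one parent — one path of length 2: r = (1/2)^2 = 1/4).
r to a half-niece or half-nephew = 1/8 (half-aunt/uncle↔niece/nephew: one path of length 3: r = (1/2)^3 = 1/8).
Summing one r·B term per recipient: 2·0.25·0.0807 + 1·0.25·0.0907 + 2·0.125·0.0291 = 0.0703.
0.0703 < 0.11: the indirect benefit is less than the cost.

No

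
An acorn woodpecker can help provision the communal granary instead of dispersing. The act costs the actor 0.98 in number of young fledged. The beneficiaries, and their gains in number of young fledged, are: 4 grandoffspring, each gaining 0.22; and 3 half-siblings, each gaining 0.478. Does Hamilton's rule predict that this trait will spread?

No

Hamilton's rule: the trait is favored when the sum of r·B over every recipient exceeds the actor's cost C.
r to a grandoffspring = 1/4 (two parent–offspring links: r = (1/2)^2 = 1/4).
r to a half-sibling = 1/4 (half-sibs share one parent — one path of length 2: r = (1/2)^2 = 1/4).
Summing one r·B term per recipient: 4·0.25·0.22 + 3·0.25·0.478 = 0.5785.
0.5785 < 0.98: the indirect benefit is less than the cost.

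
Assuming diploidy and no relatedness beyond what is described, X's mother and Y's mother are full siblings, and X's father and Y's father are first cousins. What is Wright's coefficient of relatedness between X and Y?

Independent pedigree routes through distinct common ancestors add.
X and Y are related in two ways: first cousins through their mothers (r = 1/8) and second cousins through their fathers (r = 1/32).
r = 1/8 + 1/32 = 5/32 = 0.15625.

0.15625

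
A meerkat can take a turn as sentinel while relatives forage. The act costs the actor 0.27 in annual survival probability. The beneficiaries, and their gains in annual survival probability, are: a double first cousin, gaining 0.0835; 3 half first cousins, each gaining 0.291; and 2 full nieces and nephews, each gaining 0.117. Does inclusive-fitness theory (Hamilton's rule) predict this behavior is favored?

No

Hamilton's rule: the trait is favored when the sum of r·B over every recipient exceeds the actor's cost C.
r to a double first cousin = 0.25 (double first cousins share both grandparent pairs — four paths of length 4: r = 4·(1/2)^4 = 1/4).
r to a half first cousin = 1/16 (half first cousins share one grandparent — one path of length 4: r = (1/2)^4 = 1/16).
r to a full niece or nephew = 1/4 (full aunt/uncle↔niece/nephew: two paths of length 3 through the shared grandparent pair: r = 2·(1/2)^3 = 1/4).
Summing one r·B term per recipient: 1·0.25·0.0835 + 3·0.0625·0.291 + 2·0.25·0.117 = 0.1339375.
0.1339375 < 0.27: the indirect benefit is less than the cost.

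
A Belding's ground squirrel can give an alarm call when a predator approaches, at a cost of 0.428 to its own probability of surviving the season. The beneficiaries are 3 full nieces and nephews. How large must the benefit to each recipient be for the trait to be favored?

r to a full niece or nephew = 1/4 (full aunt/uncle↔niece/nephew: two paths of length 3 through the shared grandparent pair: r = 2·(1/2)^3 = 1/4).
Hamilton's rule with n recipients of equal r: n·r·B > C, so B > C/(n·r) = 0.428/(3·0.25) = 0.5707.

0.5707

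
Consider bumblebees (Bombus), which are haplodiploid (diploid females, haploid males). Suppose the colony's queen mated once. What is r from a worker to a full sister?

0.75

Haplodiploid full sisters inherit their father's entire haploid genome identically (contributing 1/2) and on average half of their mother's contribution (1/2 · 1/2 = 1/4); r = 1/2 + 1/4 = 3/4.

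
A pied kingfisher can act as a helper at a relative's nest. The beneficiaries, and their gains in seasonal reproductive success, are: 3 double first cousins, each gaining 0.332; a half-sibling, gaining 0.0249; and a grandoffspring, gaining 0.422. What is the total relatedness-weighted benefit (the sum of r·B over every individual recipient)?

0.360725

r to a double first cousin = 0.25 (double first cousins share both grandparent pairs — four paths of length 4: r = 4·(1/2)^4 = 1/4).
r to a half-sibling = 1/4 (half-sibs share one parent — one path of length 2: r = (1/2)^2 = 1/4).
r to a grandoffspring = 1/4 (two parent–offspring links: r = (1/2)^2 = 1/4).
Summing one r·B term per recipient: 3·0.25·0.332 + 1·0.25·0.0249 + 1·0.25·0.422 = 0.360725.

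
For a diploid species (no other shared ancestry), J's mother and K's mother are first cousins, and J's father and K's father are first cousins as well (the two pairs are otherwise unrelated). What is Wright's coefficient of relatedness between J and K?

0.0625

Independent pedigree routes through distinct common ancestors add.
J and K are related in two ways: second cousins through their mothers (r = 1/32) and second cousins through their fathers (r = 1/32).
r = 1/32 + 1/32 = 0.0625.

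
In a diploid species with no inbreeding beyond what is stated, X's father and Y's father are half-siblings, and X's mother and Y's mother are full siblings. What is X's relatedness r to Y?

0.1875

Independent pedigree routes through distinct common ancestors add.
X and Y are related in two ways: half first cousins through their fathers (r = 1/16) and first cousins through their mothers (r = 1/8).
r = 1/16 + 1/8 = 3/16 = 0.1875.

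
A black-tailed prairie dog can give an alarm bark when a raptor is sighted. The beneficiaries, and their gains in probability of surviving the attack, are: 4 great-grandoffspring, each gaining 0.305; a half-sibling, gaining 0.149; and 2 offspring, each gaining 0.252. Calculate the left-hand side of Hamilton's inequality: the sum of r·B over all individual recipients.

r to a great-grandoffspring = 1/8 (three parent–offspring links: r = (1/2)^3 = 1/8).
r to a half-sibling = 1/4 (half-sibs share one parent — one path of length 2: r = (1/2)^2 = 1/4).
r to an offspring = 0.5 (one parent–offspring link: r = (1/2)^1 = 1/2).
Summing one r·B term per recipient: 4·0.125·0.305 + 1·0.25·0.149 + 2·0.5·0.252 = 0.44175.

0.44175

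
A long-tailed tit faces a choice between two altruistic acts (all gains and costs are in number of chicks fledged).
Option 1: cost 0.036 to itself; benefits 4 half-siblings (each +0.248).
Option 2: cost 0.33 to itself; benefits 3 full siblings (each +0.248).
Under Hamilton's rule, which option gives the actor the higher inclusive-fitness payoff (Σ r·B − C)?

Option 1

Option 1: r to a half-sibling = 0.25.
Option 1: Σ r·B − C = (4·0.25·0.248) − 0.036 = 0.212.
Option 2: r to a full sibling = 0.5.
Option 2: Σ r·B − C = (3·0.5·0.248) − 0.33 = 0.042.
Option 1 has the higher net inclusive-fitness payoff.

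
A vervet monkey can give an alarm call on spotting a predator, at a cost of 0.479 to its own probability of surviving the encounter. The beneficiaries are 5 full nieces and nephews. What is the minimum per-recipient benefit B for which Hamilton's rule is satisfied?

r to a full niece or nephew = 1/4 (full aunt/uncle↔niece/nephew: two paths of length 3 through the shared grandparent pair: r = 2·(1/2)^3 = 1/4).
Hamilton's rule with n recipients of equal r: n·r·B > C, so B > C/(n·r) = 0.479/(5·0.25) = 0.3832.

0.3832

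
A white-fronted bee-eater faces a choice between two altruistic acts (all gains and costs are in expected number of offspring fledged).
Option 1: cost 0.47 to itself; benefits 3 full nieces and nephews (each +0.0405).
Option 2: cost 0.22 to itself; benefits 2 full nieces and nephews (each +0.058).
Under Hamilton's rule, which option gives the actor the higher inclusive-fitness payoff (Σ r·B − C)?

Option 2

Option 1: r to a full niece or nephew = 0.25.
Option 1: Σ r·B − C = (3·0.25·0.0405) − 0.47 = -0.439625.
Option 2: r to a full niece or nephew = 0.25.
Option 2: Σ r·B − C = (2·0.25·0.058) − 0.22 = -0.191.
Option 2 has the higher net inclusive-fitness payoff.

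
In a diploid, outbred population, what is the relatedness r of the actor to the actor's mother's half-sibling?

Each parent–offspring link contributes a factor of 1/2, and independent paths through distinct common ancestors add.
Half-aunt/uncle↔niece/nephew: one path of length 3: r = (1/2)^3 = 1/8.

0.125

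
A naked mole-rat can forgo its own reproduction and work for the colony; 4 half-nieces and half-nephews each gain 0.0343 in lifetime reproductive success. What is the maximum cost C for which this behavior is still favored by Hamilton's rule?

0.01715

r to a half-niece or half-nephew = 1/8 (half-aunt/uncle↔niece/nephew: one path of length 3: r = (1/2)^3 = 1/8).
Hamilton's rule: n·r·B > C, so the trait is favored while C < n·r·B = 4·0.125·0.0343 = 0.01715.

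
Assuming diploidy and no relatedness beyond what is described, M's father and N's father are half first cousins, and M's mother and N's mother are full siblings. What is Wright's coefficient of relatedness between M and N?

0.140625

Wright's path rule: contributions from independent ancestry routes add.
M and N are related in two ways: half second cousins through their fathers (r = 1/64) and first cousins through their mothers (r = 1/8).
r = 1/64 + 1/8 = 9/64 = 0.140625.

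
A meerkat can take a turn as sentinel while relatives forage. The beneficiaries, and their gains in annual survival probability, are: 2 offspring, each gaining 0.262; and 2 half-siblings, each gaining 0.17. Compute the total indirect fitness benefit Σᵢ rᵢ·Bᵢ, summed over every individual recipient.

r to an offspring = 0.5 (one parent–offspring link: r = (1/2)^1 = 1/2).
r to a half-sibling = 1/4 (half-sibs share one parent — one path of length 2: r = (1/2)^2 = 1/4).
Summing one r·B term per recipient: 2·0.5·0.262 + 2·0.25·0.17 = 0.347.

0.347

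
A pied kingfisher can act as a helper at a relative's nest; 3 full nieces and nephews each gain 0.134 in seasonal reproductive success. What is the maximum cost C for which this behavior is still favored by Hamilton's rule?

r to a full niece or nephew = 0.25 (full aunt/uncle↔niece/nephew: two paths of length 3 through the shared grandparent pair: r = 2·(1/2)^3 = 1/4).
Hamilton's rule: n·r·B > C, so the trait is favored while C < n·r·B = 3·0.25·0.134 = 0.1005.

0.1005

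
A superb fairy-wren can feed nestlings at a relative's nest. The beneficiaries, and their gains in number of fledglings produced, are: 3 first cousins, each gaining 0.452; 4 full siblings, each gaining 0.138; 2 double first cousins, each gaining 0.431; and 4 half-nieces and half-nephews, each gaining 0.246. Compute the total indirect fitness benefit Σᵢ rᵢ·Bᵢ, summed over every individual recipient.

0.784

r to a first cousin = 0.125 (first cousins share one grandparent pair — two paths of length 4: r = 2·(1/2)^4 = 1/8).
r to a full sibling = 0.5 (full sibs share both parents — two paths of length 2: r = 2·(1/2)^2 = 1/2).
r to a double first cousin = 0.25 (double first cousins share both grandparent pairs — four paths of length 4: r = 4·(1/2)^4 = 1/4).
r to a half-niece or half-nephew = 1/8 (half-aunt/uncle↔niece/nephew: one path of length 3: r = (1/2)^3 = 1/8).
Summing one r·B term per recipient: 3·0.125·0.452 + 4·0.5·0.138 + 2·0.25·0.431 + 4·0.125·0.246 = 0.784.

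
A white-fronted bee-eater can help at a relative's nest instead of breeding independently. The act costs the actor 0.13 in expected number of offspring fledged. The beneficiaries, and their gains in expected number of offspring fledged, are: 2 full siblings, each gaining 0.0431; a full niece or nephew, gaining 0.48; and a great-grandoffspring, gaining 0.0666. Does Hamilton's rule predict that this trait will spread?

Yes

Hamilton's rule: the trait is favored when the sum of r·B over every recipient exceeds the actor's cost C.
r to a full sibling = 1/2 (full sibs share both parents — two paths of length 2: r = 2·(1/2)^2 = 1/2).
r to a full niece or nephew = 0.25 (full aunt/uncle↔niece/nephew: two paths of length 3 through the shared grandparent pair: r = 2·(1/2)^3 = 1/4).
r to a great-grandoffspring = 0.125 (three parent–offspring links: r = (1/2)^3 = 1/8).
Summing one r·B term per recipient: 2·0.5·0.0431 + 1·0.25·0.48 + 1·0.125·0.0666 = 0.171425.
0.171425 > 0.13: the indirect benefit exceeds the cost.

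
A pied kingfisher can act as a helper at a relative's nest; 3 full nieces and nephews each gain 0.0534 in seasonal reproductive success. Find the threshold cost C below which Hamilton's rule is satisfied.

r to a full niece or nephew = 1/4 (full aunt/uncle↔niece/nephew: two paths of length 3 through the shared grandparent pair: r = 2·(1/2)^3 = 1/4).
Hamilton's rule: n·r·B > C, so the trait is favored while C < n·r·B = 3·0.25·0.0534 = 0.04005.

0.04005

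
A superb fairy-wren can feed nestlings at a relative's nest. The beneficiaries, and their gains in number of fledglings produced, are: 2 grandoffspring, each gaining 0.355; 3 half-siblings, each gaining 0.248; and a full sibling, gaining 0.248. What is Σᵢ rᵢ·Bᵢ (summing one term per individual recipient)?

r to a grandoffspring = 0.25 (two parent–offspring links: r = (1/2)^2 = 1/4).
r to a half-sibling = 1/4 (half-sibs share one parent — one path of length 2: r = (1/2)^2 = 1/4).
r to a full sibling = 0.5 (full sibs share both parents — two paths of length 2: r = 2·(1/2)^2 = 1/2).
Summing one r·B term per recipient: 2·0.25·0.355 + 3·0.25·0.248 + 1·0.5·0.248 = 0.4875.

0.4875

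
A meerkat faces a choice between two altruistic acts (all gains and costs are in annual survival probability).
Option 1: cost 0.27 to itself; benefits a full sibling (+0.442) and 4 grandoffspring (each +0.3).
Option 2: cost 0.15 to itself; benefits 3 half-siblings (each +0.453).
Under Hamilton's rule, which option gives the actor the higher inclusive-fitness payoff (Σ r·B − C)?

Option 1

Option 1: r to a full sibling = 0.5.
Option 1: r to a grandoffspring = 0.25.
Option 1: Σ r·B − C = (1·0.5·0.442 + 4·0.25·0.3) − 0.27 = 0.251.
Option 2: r to a half-sibling = 0.25.
Option 2: Σ r·B − C = (3·0.25·0.453) − 0.15 = 0.18975.
Option 1 has the higher net inclusive-fitness payoff.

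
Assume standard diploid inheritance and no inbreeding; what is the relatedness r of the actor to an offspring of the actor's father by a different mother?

0.25

Each parent–offspring link contributes a factor of 1/2, and independent paths through distinct common ancestors add.
Half-sibs share one parent — one path of length 2: r = (1/2)^2 = 1/4.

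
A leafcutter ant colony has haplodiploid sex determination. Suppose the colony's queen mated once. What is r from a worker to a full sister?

0.75

Haplodiploid full sisters inherit their father's entire haploid genome identically (contributing 1/2) and on average half of their mother's contribution (1/2 · 1/2 = 1/4); r = 1/2 + 1/4 = 3/4.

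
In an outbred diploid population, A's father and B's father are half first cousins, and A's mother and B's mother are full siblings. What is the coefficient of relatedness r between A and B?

0.140625

With two independent routes of shared ancestry, r is the sum of the two contributions.
A and B are related in two ways: half second cousins through their fathers (r = 1/64) and first cousins through their mothers (r = 1/8).
r = 1/64 + 1/8 = 9/64 = 0.140625.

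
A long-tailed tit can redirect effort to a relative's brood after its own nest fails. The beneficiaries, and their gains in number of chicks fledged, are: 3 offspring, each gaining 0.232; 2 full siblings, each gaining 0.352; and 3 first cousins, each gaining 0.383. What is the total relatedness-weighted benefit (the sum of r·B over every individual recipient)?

0.843625

r to an offspring = 0.5 (one parent–offspring link: r = (1/2)^1 = 1/2).
r to a full sibling = 1/2 (full sibs share both parents — two paths of length 2: r = 2·(1/2)^2 = 1/2).
r to a first cousin = 0.125 (first cousins share one grandparent pair — two paths of length 4: r = 2·(1/2)^4 = 1/8).
Summing one r·B term per recipient: 3·0.5·0.232 + 2·0.5·0.352 + 3·0.125·0.383 = 0.843625.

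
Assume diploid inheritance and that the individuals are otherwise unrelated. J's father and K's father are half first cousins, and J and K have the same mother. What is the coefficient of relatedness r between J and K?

With two independent routes of shared ancestry, r is the sum of the two contributions.
J and K are related in two ways: half second cousins through their fathers (r = 1/64) and half-sibs through their shared mother (r = 1/4).
r = 1/64 + 1/4 = 0.265625.

0.265625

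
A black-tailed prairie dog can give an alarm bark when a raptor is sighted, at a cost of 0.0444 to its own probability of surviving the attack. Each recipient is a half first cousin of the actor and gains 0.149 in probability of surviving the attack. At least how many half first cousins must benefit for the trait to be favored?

5

r to a half first cousin = 1/16 (half first cousins share one grandparent — one path of length 4: r = (1/2)^4 = 1/16).
Hamilton's rule: n·r·B > C  ⇒  n > C/(r·B) = 0.0444/(0.0625·0.149) = 4.768.
The smallest integer exceeding 4.768 is 5.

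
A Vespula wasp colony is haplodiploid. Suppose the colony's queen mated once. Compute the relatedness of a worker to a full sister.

Haplodiploid full sisters inherit their father's entire haploid genome identically (contributing 1/2) and on average half of their mother's contribution (1/2 · 1/2 = 1/4); r = 1/2 + 1/4 = 3/4.

0.75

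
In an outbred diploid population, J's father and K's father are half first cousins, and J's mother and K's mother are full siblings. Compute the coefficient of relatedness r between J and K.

0.140625

With two independent routes of shared ancestry, r is the sum of the two contributions.
J and K are related in two ways: half second cousins through their fathers (r = 1/64) and first cousins through their mothers (r = 1/8).
r = 1/64 + 1/8 = 0.140625.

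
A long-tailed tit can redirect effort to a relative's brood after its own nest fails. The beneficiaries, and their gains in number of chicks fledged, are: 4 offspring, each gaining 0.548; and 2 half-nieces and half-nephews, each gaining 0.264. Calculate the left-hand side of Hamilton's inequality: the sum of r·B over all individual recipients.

1.162

r to an offspring = 1/2 (one parent–offspring link: r = (1/2)^1 = 1/2).
r to a half-niece or half-nephew = 0.125 (half-aunt/uncle↔niece/nephew: one path of length 3: r = (1/2)^3 = 1/8).
Summing one r·B term per recipient: 4·0.5·0.548 + 2·0.125·0.264 = 1.162.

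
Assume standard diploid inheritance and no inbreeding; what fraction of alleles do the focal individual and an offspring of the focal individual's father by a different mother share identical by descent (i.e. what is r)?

0.25

Each parent–offspring link contributes a factor of 1/2, and independent paths through distinct common ancestors add.
Half-sibs share one parent — one path of length 2: r = (1/2)^2 = 1/4.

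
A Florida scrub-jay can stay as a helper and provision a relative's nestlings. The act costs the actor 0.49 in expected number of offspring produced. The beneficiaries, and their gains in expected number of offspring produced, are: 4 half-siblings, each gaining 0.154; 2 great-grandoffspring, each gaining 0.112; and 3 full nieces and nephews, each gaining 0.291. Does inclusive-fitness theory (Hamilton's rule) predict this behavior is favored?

No

Hamilton's rule: the trait is favored when the sum of r·B over every recipient exceeds the actor's cost C.
r to a half-sibling = 0.25 (half-sibs share one parent — one path of length 2: r = (1/2)^2 = 1/4).
r to a great-grandoffspring = 0.125 (three parent–offspring links: r = (1/2)^3 = 1/8).
r to a full niece or nephew = 0.25 (full aunt/uncle↔niece/nephew: two paths of length 3 through the shared grandparent pair: r = 2·(1/2)^3 = 1/4).
Summing one r·B term per recipient: 4·0.25·0.154 + 2·0.125·0.112 + 3·0.25·0.291 = 0.40025.
0.40025 < 0.49: the indirect benefit is less than the cost.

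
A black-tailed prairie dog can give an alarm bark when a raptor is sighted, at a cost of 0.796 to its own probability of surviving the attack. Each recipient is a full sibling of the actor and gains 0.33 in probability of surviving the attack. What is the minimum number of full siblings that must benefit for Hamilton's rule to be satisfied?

5

r to a full sibling = 1/2 (full sibs share both parents — two paths of length 2: r = 2·(1/2)^2 = 1/2).
Hamilton's rule: n·r·B > C  ⇒  n > C/(r·B) = 0.796/(0.5·0.33) = 4.824.
The smallest integer exceeding 4.824 is 5.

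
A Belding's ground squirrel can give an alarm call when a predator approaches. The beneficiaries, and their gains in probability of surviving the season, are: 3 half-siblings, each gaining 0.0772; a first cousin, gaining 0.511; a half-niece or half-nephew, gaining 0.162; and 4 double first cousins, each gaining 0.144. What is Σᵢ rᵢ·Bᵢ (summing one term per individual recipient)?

0.286025

r to a half-sibling = 0.25 (half-sibs share one parent — one path of length 2: r = (1/2)^2 = 1/4).
r to a first cousin = 0.125 (first cousins share one grandparent pair — two paths of length 4: r = 2·(1/2)^4 = 1/8).
r to a half-niece or half-nephew = 1/8 (half-aunt/uncle↔niece/nephew: one path of length 3: r = (1/2)^3 = 1/8).
r to a double first cousin = 1/4 (double first cousins share both grandparent pairs — four paths of length 4: r = 4·(1/2)^4 = 1/4).
Summing one r·B term per recipient: 3·0.25·0.0772 + 1·0.125·0.511 + 1·0.125·0.162 + 4·0.25·0.144 = 0.286025.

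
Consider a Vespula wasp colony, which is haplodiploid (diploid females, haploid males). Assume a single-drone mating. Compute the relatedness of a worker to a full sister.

0.75

Haplodiploid full sisters inherit their father's entire haploid genome identically (contributing 1/2) and on average half of their mother's contribution (1/2 · 1/2 = 1/4); r = 1/2 + 1/4 = 3/4.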